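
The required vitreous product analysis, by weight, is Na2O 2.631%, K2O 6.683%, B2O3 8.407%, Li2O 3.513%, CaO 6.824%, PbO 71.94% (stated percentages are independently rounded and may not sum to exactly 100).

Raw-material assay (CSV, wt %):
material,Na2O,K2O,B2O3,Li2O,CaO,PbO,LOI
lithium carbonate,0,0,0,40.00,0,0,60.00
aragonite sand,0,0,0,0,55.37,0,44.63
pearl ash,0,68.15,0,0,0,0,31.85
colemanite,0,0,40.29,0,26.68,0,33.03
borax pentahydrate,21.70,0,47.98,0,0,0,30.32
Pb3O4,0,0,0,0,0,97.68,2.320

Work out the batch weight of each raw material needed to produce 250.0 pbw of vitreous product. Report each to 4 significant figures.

The whole derivation holds exact precision through every step — values along the way are printed, rounded to 4 significant figures, when written out — every reported figure is rounded just once — derived quantities, which include the yield, totals, net glass mass, six oxide percentages, ignition loss, are re-derived in full float precision, precisely as stated by the question or the answer, starting from the weights per 250.0 pbw of glass.
The oxide mass targets at 250.0 pbw vitreous product:
  Na2O: 2.631% × 250.0 = 6.578 pbw
  K2O: 6.683% × 250.0 = 16.71 pbw
  B2O3: 8.407% × 250.0 = 21.02 pbw
  Li2O: 3.513% × 250.0 = 8.782 pbw
  CaO: 6.824% × 250.0 = 17.06 pbw
  PbO: 71.94% × 250.0 = 179.8 pbw
Verifying the oxide balance applying the batch weights above, under the basis named above (oxide sums agree with the targets once rounding is allowed for):
  Na2O: 30.31·0.2170 = 6.577 pbw (target 6.578 pbw)
  K2O: 24.52·0.6815 = 16.71 pbw (target 16.71 pbw)
  B2O3: 16.07·0.4029 + 30.31·0.4798 = 21.02 pbw (target 21.02 pbw)
  Li2O: 21.96·0.4000 = 8.784 pbw (target 8.782 pbw)
  CaO: 23.07·0.5537 + 16.07·0.2668 = 17.06 pbw (target 17.06 pbw)
  PbO: 184.1·0.9768 = 179.8 pbw (target 179.8 pbw)
Glass-mass closure: net batch after ignition = 250.0 pbw (targets for the oxides total 250.0 pbw; with the basis standing at 250.0 pbw — any gap is answer rounding).
Total batch = Σ batch = 300.0 pbw; Σ batch·LOI gives LOI loss = 50.05 pbw; glass ÷ batch gives a yield of 83.32%.

Batch per 250.0 pbw vitreous product:
  lithium carbonate: 21.96 pbw
  aragonite sand: 23.07 pbw
  pearl ash: 24.52 pbw
  colemanite: 16.07 pbw
  borax pentahydrate: 30.31 pbw
  Pb3O4: 184.1 pbw
Total batch = 300.0 pbw; LOI loss = 50.05 pbw; yield = 83.32%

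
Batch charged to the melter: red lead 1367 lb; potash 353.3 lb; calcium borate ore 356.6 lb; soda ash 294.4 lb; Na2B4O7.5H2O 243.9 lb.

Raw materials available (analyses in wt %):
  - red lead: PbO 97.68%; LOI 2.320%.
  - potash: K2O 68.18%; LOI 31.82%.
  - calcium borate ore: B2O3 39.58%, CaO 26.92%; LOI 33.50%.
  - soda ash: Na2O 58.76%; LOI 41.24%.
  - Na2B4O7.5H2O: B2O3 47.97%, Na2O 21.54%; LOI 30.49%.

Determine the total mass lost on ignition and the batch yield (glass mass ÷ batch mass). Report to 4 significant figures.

Values along the way appear rounded off to 4 significant digits within the worked lines. Exact precision is carried from start to finish — each reported number is rounded a single time. Derived quantities, including yield, ignition loss, glass mass, the five compositions, totals, are carried using the weight values on 2156 lb of glass at exact precision, as set out in the problem or answer text.
Per-material ignition loss:
  red lead: 1367 × 0.02320 = 31.71 lb
  potash: 353.3 × 0.3182 = 112.4 lb
  calcium borate ore: 356.6 × 0.3350 = 119.5 lb
  soda ash: 294.4 × 0.4124 = 121.4 lb
  Na2B4O7.5H2O: 243.9 × 0.3049 = 74.37 lb
Total LOI = 459.4 lb
Glass = batch − LOI = 2615 − 459.4 = 2156 lb

LOI loss = 459.4 lb; glass = 2156 lb; yield = 82.43%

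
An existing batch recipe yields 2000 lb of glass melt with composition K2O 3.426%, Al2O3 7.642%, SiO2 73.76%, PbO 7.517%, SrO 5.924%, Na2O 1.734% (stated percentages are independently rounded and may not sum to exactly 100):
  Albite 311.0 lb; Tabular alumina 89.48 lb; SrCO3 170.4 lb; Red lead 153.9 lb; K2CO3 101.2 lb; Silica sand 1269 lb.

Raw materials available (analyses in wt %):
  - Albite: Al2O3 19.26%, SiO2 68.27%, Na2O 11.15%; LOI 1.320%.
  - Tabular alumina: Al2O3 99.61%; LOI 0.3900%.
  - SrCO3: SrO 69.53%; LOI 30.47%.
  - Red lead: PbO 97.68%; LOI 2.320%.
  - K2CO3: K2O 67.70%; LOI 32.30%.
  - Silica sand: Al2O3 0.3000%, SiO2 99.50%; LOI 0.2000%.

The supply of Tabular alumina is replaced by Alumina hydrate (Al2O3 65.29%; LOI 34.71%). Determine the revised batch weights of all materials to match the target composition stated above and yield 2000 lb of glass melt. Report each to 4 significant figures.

Full float precision is maintained through every step; rounding to 4 significant digits applies to each intermediate as displayed — exactly one rounding goes into each reported result — derived quantities (the yield, six oxide percentages, net glass mass, LOI, totals) are recomputed in exact precision starting from the weights at 2000 lb of glass, as given in the problem or the answer.
Target masses of each oxide per 2000 lb glass melt:
  K2O: 3.426% × 2000 = 68.52 lb
  Al2O3: 7.642% × 2000 = 152.8 lb
  SiO2: 73.76% × 2000 = 1475 lb
  PbO: 7.517% × 2000 = 150.3 lb
  SrO: 5.924% × 2000 = 118.5 lb
  Na2O: 1.734% × 2000 = 34.68 lb
A balance pass over the oxides, per the reported batch figures, per the basis as stated (every target is met by its sum net of answer rounding effects):
  K2O: 101.2·0.6770 = 68.51 lb (target 68.52 lb)
  Al2O3: 311.0·0.1926 + 136.5·0.6529 + 1269·0.003000 = 152.8 lb (target 152.8 lb)
  SiO2: 311.0·0.6827 + 1269·0.9950 = 1475 lb (target 1475 lb)
  PbO: 153.9·0.9768 = 150.3 lb (target 150.3 lb)
  SrO: 170.4·0.6953 = 118.5 lb (target 118.5 lb)
  Na2O: 311.0·0.1115 = 34.68 lb (target 34.68 lb)
Glass-mass sanity pass: total charge less LOI = 2000 lb (targets for the oxides total 2000 lb; against the stated basis, 2000 lb — any gap is answer rounding).
Batch grand total — Σ batch = 2142 lb; the LOI term Σ batch·LOI equals 142.2 lb; the yield ratio, glass ÷ batch: 93.36%.

Revised batch per 2000 lb glass melt:
  Albite: 311.0 lb
  Alumina hydrate: 136.5 lb
  SrCO3: 170.4 lb
  Red lead: 153.9 lb
  K2CO3: 101.2 lb
  Silica sand: 1269 lb
Total batch = 2142 lb; LOI loss = 142.2 lb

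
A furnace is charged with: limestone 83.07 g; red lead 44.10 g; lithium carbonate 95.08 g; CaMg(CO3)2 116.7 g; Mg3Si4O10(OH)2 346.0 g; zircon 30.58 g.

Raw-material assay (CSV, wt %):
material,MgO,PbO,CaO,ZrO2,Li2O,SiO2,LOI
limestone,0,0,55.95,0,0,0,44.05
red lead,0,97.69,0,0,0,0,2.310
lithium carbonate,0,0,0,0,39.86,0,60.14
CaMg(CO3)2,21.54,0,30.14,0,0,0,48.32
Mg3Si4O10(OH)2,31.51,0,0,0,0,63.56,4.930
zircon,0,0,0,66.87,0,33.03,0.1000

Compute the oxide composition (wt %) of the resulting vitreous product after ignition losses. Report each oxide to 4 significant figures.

Glass mass = 547.3 g (batch 715.5 − LOI 168.3).
Composition: MgO 24.52%, PbO 7.872%, CaO 14.92%, ZrO2 3.737%, Li2O 6.925%, SiO2 42.03%

The working math keeps exact precision from first step to last. In-progress results are displayed, with 4-significant-digit rounding, across the worked steps; each reported number undergoes a single rounding — all derived quantities (glass mass, ignition loss, six oxide percentages, yield, the totals) are rebuilt from the weighed amounts at 547.3 g of glass in full precision as they appear in problem or answer.
Delivered oxide masses:
  MgO: 116.7·0.2154 + 346.0·0.3151 = 134.2 g
  PbO: 44.10·0.9769 = 43.08 g
  CaO: 83.07·0.5595 + 116.7·0.3014 = 81.65 g
  ZrO2: 30.58·0.6687 = 20.45 g
  Li2O: 95.08·0.3986 = 37.90 g
  SiO2: 346.0·0.6356 + 30.58·0.3303 = 230.0 g
LOI: 83.07·0.4405 + 44.10·0.02310 + 95.08·0.6014 + 116.7·0.4832 + 346.0·0.04930 + 30.58·0.001000 = 168.3 g
batch − LOI leaves glass = 715.5 − 168.3 = 547.3 g (the oxide masses sum to this)
percent by weight: oxide/glass ×100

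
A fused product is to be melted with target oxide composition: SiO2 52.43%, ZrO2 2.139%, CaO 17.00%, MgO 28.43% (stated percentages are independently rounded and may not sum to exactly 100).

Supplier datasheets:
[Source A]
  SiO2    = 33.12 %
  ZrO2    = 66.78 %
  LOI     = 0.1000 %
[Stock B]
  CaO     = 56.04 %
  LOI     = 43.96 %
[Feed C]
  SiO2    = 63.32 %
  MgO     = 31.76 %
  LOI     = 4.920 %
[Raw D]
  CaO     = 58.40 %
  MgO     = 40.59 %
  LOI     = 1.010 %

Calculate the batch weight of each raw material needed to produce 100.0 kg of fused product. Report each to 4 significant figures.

Batch per 100.0 kg fused product:
  Source A: 3.203 kg
  Stock B: 23.50 kg
  Feed C: 81.13 kg
  Raw D: 6.564 kg
Total batch = 114.4 kg; LOI loss = 14.39 kg; yield = 87.42%

All arithmetic keeps exact precision in every operation — mid-chain values are displayed, with 4-significant-digit rounding, alongside each step. A single rounding produces each reported result — all derived quantities (ignition loss, net glass mass, four oxide percentages, the yield, the totals) are computed in full precision from the weighed amounts on 100.0 kg of glass, precisely as stated by the problem or answer text.
Target oxide masses per 100.0 kg fused product:
  SiO2: 52.43% × 100.0 = 52.43 kg
  ZrO2: 2.139% × 100.0 = 2.139 kg
  CaO: 17.00% × 100.0 = 17.00 kg
  MgO: 28.43% × 100.0 = 28.43 kg
Balance tally, oxide-wise, on the weights just shown, versus the basis set out (target by target, the sums agree given rounding of the digits):
  SiO2: 3.203·0.3312 + 81.13·0.6332 = 52.43 kg (target 52.43 kg)
  ZrO2: 3.203·0.6678 = 2.139 kg (target 2.139 kg)
  CaO: 23.50·0.5604 + 6.564·0.5840 = 17.00 kg (target 17.00 kg)
  MgO: 81.13·0.3176 + 6.564·0.4059 = 28.43 kg (target 28.43 kg)
Glass mass check: total charge less LOI = 100.0 kg (the Σ of target masses is 100.0 kg; the stated basis being 100.0 kg — deltas are rounding alone).
Batch total: Σ batch = 114.4 kg; the LOI term Σ batch·LOI equals 14.39 kg; the yield ratio, glass ÷ batch: 87.42%.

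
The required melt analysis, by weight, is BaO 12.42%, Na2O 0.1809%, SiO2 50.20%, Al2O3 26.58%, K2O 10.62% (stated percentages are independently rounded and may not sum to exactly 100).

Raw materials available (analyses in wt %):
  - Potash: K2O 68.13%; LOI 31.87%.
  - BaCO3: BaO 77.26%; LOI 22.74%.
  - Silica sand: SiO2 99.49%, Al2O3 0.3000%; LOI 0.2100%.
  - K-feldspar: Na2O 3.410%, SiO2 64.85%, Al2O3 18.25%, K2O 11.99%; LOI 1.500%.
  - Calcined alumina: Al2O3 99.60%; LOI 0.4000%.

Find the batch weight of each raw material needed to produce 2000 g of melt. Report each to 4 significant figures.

Batch per 2000 g melt:
  Potash: 293.1 g
  BaCO3: 321.5 g
  Silica sand: 940.0 g
  K-feldspar: 106.1 g
  Calcined alumina: 511.5 g
Total batch = 2172 g; LOI loss = 172.1 g; yield = 92.08%

Each numeric step keeps full float precision in all steps. Intermediates appear, rounded to 4 significant figures, across the worked steps — every reported result takes exactly one rounding. The derived quantities, which include the totals, net glass mass, yield, LOI, the five compositions, are recomputed at full precision, exactly as shown in question or answer, using the weight values for 2000 g of glass.
The oxide mass targets at 2000 g melt:
  BaO: 12.42% × 2000 = 248.4 g
  Na2O: 0.1809% × 2000 = 3.618 g
  SiO2: 50.20% × 2000 = 1004 g
  Al2O3: 26.58% × 2000 = 531.6 g
  K2O: 10.62% × 2000 = 212.4 g
Sums-versus-targets review given the weights on record, against the basis in use (target by target, the sums agree once rounding is allowed for):
  BaO: 321.5·0.7726 = 248.4 g (target 248.4 g)
  Na2O: 106.1·0.03410 = 3.618 g (target 3.618 g)
  SiO2: 940.0·0.9949 + 106.1·0.6485 = 1004 g (target 1004 g)
  Al2O3: 940.0·0.003000 + 106.1·0.1825 + 511.5·0.9960 = 531.6 g (target 531.6 g)
  K2O: 293.1·0.6813 + 106.1·0.1199 = 212.4 g (target 212.4 g)
Glass mass check: whole batch net of LOI = 2000 g (oxide target masses add up to 2000 g; basis as stated: 2000 g — deltas are rounding alone).
Adding the batch up: Σ batch = 2172 g; ignition loss, Σ(batch × LOI) = 172.1 g; glass ÷ batch gives a yield of 92.08%.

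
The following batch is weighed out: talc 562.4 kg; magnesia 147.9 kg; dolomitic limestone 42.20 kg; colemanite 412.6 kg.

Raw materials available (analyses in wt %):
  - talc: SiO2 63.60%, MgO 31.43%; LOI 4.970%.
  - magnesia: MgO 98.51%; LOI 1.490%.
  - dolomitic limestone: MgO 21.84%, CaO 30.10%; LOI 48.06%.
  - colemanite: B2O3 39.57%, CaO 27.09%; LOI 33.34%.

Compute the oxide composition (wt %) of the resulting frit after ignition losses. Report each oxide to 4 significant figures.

Glass mass = 977.1 kg (batch 1165 − LOI 188.0).
Composition: B2O3 16.71%, SiO2 36.61%, MgO 33.94%, CaO 12.74%

Values along the way are displayed with 4-significant-digit rounding between the steps; each numeric step carries full precision at each step; each reported result undergoes a single rounding. Derived quantities are rebuilt in full precision (the four compositions, ignition loss, glass mass, totals, the yield) using the weight values on 977.1 kg of glass, as written in the problem or answer text.
What the batch supplies per oxide:
  B2O3: 412.6·0.3957 = 163.3 kg
  SiO2: 562.4·0.6360 = 357.7 kg
  MgO: 562.4·0.3143 + 147.9·0.9851 + 42.20·0.2184 = 331.7 kg
  CaO: 42.20·0.3010 + 412.6·0.2709 = 124.5 kg
LOI: 562.4·0.04970 + 147.9·0.01490 + 42.20·0.4806 + 412.6·0.3334 = 188.0 kg
batch − LOI leaves glass = 1165 − 188.0 = 977.1 kg (the oxide masses sum to this)
each wt % is 100 × oxide ÷ glass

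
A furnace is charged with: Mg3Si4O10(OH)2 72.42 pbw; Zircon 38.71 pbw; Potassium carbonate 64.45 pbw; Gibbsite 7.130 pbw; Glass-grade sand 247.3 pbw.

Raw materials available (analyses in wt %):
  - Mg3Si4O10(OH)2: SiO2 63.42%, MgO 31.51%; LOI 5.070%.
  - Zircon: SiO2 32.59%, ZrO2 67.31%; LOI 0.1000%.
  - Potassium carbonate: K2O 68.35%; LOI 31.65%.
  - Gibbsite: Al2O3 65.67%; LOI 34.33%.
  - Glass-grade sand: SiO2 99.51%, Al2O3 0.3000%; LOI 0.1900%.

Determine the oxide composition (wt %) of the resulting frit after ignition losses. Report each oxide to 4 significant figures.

Values along the way are printed with 4-significant-figure rounding within the worked lines; every computation runs at exact precision in all steps. Each reported number takes a single rounding; the derived quantities, which include the yield, ignition loss, five oxide percentages, net glass mass, totals, are recomputed at full float precision, as they appear in either problem or answer, from the weighed amounts at 403.0 pbw of glass.
Per-oxide mass from batch:
  SiO2: 72.42·0.6342 + 38.71·0.3259 + 247.3·0.9951 = 304.6 pbw
  K2O: 64.45·0.6835 = 44.05 pbw
  MgO: 72.42·0.3151 = 22.82 pbw
  Al2O3: 7.130·0.6567 + 247.3·0.003000 = 5.424 pbw
  ZrO2: 38.71·0.6731 = 26.06 pbw
LOI: 72.42·0.05070 + 38.71·0.001000 + 64.45·0.3165 + 7.130·0.3433 + 247.3·0.001900 = 27.03 pbw
Glass = total batch minus LOI = 430.0 − 27.03 = 403.0 pbw (the oxide masses sum to this)
wt % = 100 × oxide mass / glass mass

Glass mass = 403.0 pbw (batch 430.0 − LOI 27.03).
Composition: SiO2 75.59%, K2O 10.93%, MgO 5.663%, Al2O3 1.346%, ZrO2 6.466%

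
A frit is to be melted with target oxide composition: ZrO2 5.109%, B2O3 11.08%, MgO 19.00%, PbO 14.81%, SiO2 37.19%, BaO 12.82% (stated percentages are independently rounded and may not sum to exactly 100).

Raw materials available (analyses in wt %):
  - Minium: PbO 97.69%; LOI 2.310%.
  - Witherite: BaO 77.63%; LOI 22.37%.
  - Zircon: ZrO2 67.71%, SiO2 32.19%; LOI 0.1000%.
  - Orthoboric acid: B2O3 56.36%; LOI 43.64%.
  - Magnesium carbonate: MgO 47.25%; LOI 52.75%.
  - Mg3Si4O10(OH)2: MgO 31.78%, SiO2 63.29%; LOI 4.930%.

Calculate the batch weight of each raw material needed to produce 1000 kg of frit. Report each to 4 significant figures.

Batch per 1000 kg frit:
  Minium: 151.6 kg
  Witherite: 165.1 kg
  Zircon: 75.45 kg
  Orthoboric acid: 196.6 kg
  Magnesium carbonate: 32.70 kg
  Mg3Si4O10(OH)2: 549.2 kg
Total batch = 1171 kg; LOI loss = 170.6 kg; yield = 85.42%

The intermediate values appear with 4-significant-digit rounding at each printed step; all internal work carries full precision at each step. A single rounding finalizes every reported value. Derived quantities are rebuilt starting from the weights for 1000 kg of glass in full precision (glass mass, totals, six oxide percentages, yield, ignition loss), exactly as shown in the question or the answer.
Oxide mass targets, per 1000 kg frit:
  ZrO2: 5.109% × 1000 = 51.09 kg
  B2O3: 11.08% × 1000 = 110.8 kg
  MgO: 19.00% × 1000 = 190.0 kg
  PbO: 14.81% × 1000 = 148.1 kg
  SiO2: 37.19% × 1000 = 371.9 kg
  BaO: 12.82% × 1000 = 128.2 kg
Mass-balance tally per oxide per the reported batch figures, at the basis given (oxide sums agree with the targets within answer rounding):
  ZrO2: 75.45·0.6771 = 51.09 kg (target 51.09 kg)
  B2O3: 196.6·0.5636 = 110.8 kg (target 110.8 kg)
  MgO: 32.70·0.4725 + 549.2·0.3178 = 190.0 kg (target 190.0 kg)
  PbO: 151.6·0.9769 = 148.1 kg (target 148.1 kg)
  SiO2: 75.45·0.3219 + 549.2·0.6329 = 371.9 kg (target 371.9 kg)
  BaO: 165.1·0.7763 = 128.2 kg (target 128.2 kg)
Glass mass check: batch Σ − ignition loss = 1000 kg (the Σ of target masses is 1000 kg; the stated basis being 1000 kg — rounding explains the deltas).
Batch grand total — Σ batch = 1171 kg; LOI loss = Σ batch·LOI = 170.6 kg; yield: glass divided by total = 85.42%.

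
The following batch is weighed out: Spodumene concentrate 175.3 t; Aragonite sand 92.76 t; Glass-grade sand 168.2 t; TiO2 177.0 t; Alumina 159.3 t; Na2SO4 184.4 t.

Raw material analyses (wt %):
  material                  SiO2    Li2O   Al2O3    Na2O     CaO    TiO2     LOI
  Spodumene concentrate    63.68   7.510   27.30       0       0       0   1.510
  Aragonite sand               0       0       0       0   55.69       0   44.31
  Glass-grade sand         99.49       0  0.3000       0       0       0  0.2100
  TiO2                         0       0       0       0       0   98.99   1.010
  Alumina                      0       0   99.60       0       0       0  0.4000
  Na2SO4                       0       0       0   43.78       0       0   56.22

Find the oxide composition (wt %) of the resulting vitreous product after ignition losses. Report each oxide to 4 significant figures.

The intermediate values are printed (rounded to four significant figures) at each printed step; all arithmetic maintains full float precision at all times — each reported result is rounded once only — all derived quantities, which include six oxide percentages, yield, LOI, totals, net glass mass, are re-derived in exact precision, as written in the question or the answer, using the weight values for 806.8 t of glass.
Oxide-by-oxide delivered mass:
  SiO2: 175.3·0.6368 + 168.2·0.9949 = 279.0 t
  Li2O: 175.3·0.07510 = 13.17 t
  Al2O3: 175.3·0.2730 + 168.2·0.003000 + 159.3·0.9960 = 207.0 t
  Na2O: 184.4·0.4378 = 80.73 t
  CaO: 92.76·0.5569 = 51.66 t
  TiO2: 177.0·0.9899 = 175.2 t
LOI: 175.3·0.01510 + 92.76·0.4431 + 168.2·0.002100 + 177.0·0.01010 + 159.3·0.004000 + 184.4·0.5622 = 150.2 t
The glass mass, total less LOI, = 957.0 − 150.2 = 806.8 t (consistent with Σ oxide mass)
percent by weight: oxide/glass ×100

Glass mass = 806.8 t (batch 957.0 − LOI 150.2).
Composition: SiO2 34.58%, Li2O 1.632%, Al2O3 25.66%, Na2O 10.01%, CaO 6.403%, TiO2 21.72%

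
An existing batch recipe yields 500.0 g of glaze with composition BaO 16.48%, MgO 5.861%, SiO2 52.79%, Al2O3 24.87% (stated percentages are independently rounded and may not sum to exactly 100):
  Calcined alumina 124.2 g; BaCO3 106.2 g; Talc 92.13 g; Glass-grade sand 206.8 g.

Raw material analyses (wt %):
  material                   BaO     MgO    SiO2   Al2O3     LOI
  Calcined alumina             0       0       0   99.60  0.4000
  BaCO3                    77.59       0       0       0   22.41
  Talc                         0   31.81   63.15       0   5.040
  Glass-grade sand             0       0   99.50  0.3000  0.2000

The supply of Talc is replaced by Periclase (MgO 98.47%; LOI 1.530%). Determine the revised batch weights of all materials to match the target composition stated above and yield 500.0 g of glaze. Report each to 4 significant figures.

Revised batch per 500.0 g glaze:
  Calcined alumina: 124.1 g
  BaCO3: 106.2 g
  Periclase: 29.76 g
  Glass-grade sand: 265.3 g
Total batch = 525.4 g; LOI loss = 25.28 g

The working math maintains full float precision in all steps — working values are printed (rounded to 4 significant digits) on the page — every reported value undergoes a single rounding — derived quantities are carried at exact precision (glass mass, totals, LOI, the four compositions, the yield) from the weighed amounts on 500.0 g of glass precisely as stated by the problem or answer text.
Target oxide masses per 500.0 g glaze:
  BaO: 16.48% × 500.0 = 82.40 g
  MgO: 5.861% × 500.0 = 29.30 g
  SiO2: 52.79% × 500.0 = 264.0 g
  Al2O3: 24.87% × 500.0 = 124.4 g
Per-oxide balance check per the reported batch figures, relative to the basis at hand (sum by sum, the targets are met given rounding of the digits):
  BaO: 106.2·0.7759 = 82.40 g (target 82.40 g)
  MgO: 29.76·0.9847 = 29.30 g (target 29.30 g)
  SiO2: 265.3·0.9950 = 264.0 g (target 264.0 g)
  Al2O3: 124.1·0.9960 + 265.3·0.003000 = 124.4 g (target 124.4 g)
Glass-mass sanity pass: batch total minus LOI = 500.1 g (oxide target masses add up to 500.0 g; stated basis 500.0 g — deltas are rounding alone).
Batch grand total — Σ batch = 525.4 g; LOI loss = Σ batch·LOI = 25.28 g; the yield ratio, glass ÷ batch: 95.19%.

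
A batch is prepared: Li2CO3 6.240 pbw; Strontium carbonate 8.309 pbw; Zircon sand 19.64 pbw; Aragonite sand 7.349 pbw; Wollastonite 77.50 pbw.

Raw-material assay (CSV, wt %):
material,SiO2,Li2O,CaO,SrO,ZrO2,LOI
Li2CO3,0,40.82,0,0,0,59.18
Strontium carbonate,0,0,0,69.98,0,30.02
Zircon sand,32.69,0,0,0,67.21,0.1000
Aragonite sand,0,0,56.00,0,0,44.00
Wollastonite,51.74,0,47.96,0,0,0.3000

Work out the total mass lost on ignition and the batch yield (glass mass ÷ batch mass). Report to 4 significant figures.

Values along the way are shown (rounded to four significant figures) across the worked steps — each numeric step carries full float precision from start to finish; each reported value carries a single rounding; all derived quantities (LOI, the totals, glass mass, five oxide percentages, the yield) are rebuilt at full float precision starting from the weights on 109.4 pbw of glass as set out in the problem or the answer.
LOI of each material in turn:
  Li2CO3: 6.240 × 0.5918 = 3.693 pbw
  Strontium carbonate: 8.309 × 0.3002 = 2.494 pbw
  Zircon sand: 19.64 × 0.001000 = 0.01964 pbw
  Aragonite sand: 7.349 × 0.4400 = 3.234 pbw
  Wollastonite: 77.50 × 0.003000 = 0.2325 pbw
Total LOI = 9.673 pbw
Glass = batch − LOI = 119.0 − 9.673 = 109.4 pbw

LOI loss = 9.673 pbw; glass = 109.4 pbw; yield = 91.87%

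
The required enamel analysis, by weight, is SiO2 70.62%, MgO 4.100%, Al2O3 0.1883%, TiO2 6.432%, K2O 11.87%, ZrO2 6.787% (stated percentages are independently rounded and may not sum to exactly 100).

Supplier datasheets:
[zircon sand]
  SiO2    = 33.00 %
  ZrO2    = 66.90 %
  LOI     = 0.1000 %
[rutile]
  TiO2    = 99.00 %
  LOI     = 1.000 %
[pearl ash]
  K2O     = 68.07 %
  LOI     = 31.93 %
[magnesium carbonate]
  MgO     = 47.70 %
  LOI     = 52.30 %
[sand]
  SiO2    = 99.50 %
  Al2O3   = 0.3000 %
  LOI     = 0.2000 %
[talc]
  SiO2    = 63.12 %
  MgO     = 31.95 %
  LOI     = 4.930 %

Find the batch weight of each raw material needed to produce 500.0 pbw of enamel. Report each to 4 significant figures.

All internal work holds exact precision through every step; rounding to four significant digits applies to each working value as displayed; every reported number takes a single rounding; derived quantities, including ignition loss, the yield, the totals, glass mass, six oxide percentages, are rebuilt from the batch weights for 500.0 pbw of glass in full float precision, exactly as printed in the problem or the answer.
Oxide-by-oxide targets in 500.0 pbw enamel:
  SiO2: 70.62% × 500.0 = 353.1 pbw
  MgO: 4.100% × 500.0 = 20.50 pbw
  Al2O3: 0.1883% × 500.0 = 0.9415 pbw
  TiO2: 6.432% × 500.0 = 32.16 pbw
  K2O: 11.87% × 500.0 = 59.35 pbw
  ZrO2: 6.787% × 500.0 = 33.94 pbw
Verifying the oxide balance from the weights as reported, versus the basis set out (each sum matches its target mass given rounding of the digits):
  SiO2: 50.72·0.3300 + 313.8·0.9950 + 38.18·0.6312 = 353.1 pbw (target 353.1 pbw)
  MgO: 17.41·0.4770 + 38.18·0.3195 = 20.50 pbw (target 20.50 pbw)
  Al2O3: 313.8·0.003000 = 0.9414 pbw (target 0.9415 pbw)
  TiO2: 32.48·0.9900 = 32.16 pbw (target 32.16 pbw)
  K2O: 87.19·0.6807 = 59.35 pbw (target 59.35 pbw)
  ZrO2: 50.72·0.6690 = 33.93 pbw (target 33.94 pbw)
Mass balance on the glass: total batch − LOI = 499.9 pbw (the Σ of target masses is 500.0 pbw; basis as stated: 500.0 pbw — differing by rounding only).
Adding the batch up: Σ batch = 539.8 pbw; Σ batch·LOI gives LOI loss = 39.83 pbw; yield, glass over the total, = 92.62%.

Batch per 500.0 pbw enamel:
  zircon sand: 50.72 pbw
  rutile: 32.48 pbw
  pearl ash: 87.19 pbw
  magnesium carbonate: 17.41 pbw
  sand: 313.8 pbw
  talc: 38.18 pbw
Total batch = 539.8 pbw; LOI loss = 39.83 pbw; yield = 92.62%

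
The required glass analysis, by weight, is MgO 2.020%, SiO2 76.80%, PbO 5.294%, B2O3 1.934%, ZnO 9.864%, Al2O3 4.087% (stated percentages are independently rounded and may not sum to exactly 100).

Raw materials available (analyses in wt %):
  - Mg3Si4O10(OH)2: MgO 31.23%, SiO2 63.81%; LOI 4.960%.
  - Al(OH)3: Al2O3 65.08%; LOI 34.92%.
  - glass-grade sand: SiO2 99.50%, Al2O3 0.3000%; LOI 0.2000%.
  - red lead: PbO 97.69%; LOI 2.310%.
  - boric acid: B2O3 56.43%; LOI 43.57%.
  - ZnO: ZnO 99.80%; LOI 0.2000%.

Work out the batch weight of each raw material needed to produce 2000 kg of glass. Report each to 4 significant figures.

Batch per 2000 kg glass:
  Mg3Si4O10(OH)2: 129.4 kg
  Al(OH)3: 118.9 kg
  glass-grade sand: 1461 kg
  red lead: 108.4 kg
  boric acid: 68.55 kg
  ZnO: 197.7 kg
Total batch = 2084 kg; LOI loss = 83.63 kg; yield = 95.99%

Every computation keeps exact precision at all times. Values along the way are printed rounded to 4 significant digits within the worked lines — each reported value carries a single rounding; all derived quantities (the totals, ignition loss, yield, the six compositions, net glass mass) are computed at exact precision using the weight values at 2000 kg of glass, as written in problem or answer.
The oxide mass targets at 2000 kg glass:
  MgO: 2.020% × 2000 = 40.40 kg
  SiO2: 76.80% × 2000 = 1536 kg
  PbO: 5.294% × 2000 = 105.9 kg
  B2O3: 1.934% × 2000 = 38.68 kg
  ZnO: 9.864% × 2000 = 197.3 kg
  Al2O3: 4.087% × 2000 = 81.74 kg
Per-oxide balance check working from each reported weight, versus the basis set out (every target is met by its sum within answer rounding):
  MgO: 129.4·0.3123 = 40.41 kg (target 40.40 kg)
  SiO2: 129.4·0.6381 + 1461·0.9950 = 1536 kg (target 1536 kg)
  PbO: 108.4·0.9769 = 105.9 kg (target 105.9 kg)
  B2O3: 68.55·0.5643 = 38.68 kg (target 38.68 kg)
  ZnO: 197.7·0.9980 = 197.3 kg (target 197.3 kg)
  Al2O3: 118.9·0.6508 + 1461·0.003000 = 81.76 kg (target 81.74 kg)
Mass balance on the glass: net batch after ignition = 2000 kg (oxide target masses add up to 2000 kg; basis as stated: 2000 kg — deltas are rounding alone).
Total batch = Σ batch = 2084 kg; the LOI term Σ batch·LOI equals 83.63 kg; yield: glass divided by total = 95.99%.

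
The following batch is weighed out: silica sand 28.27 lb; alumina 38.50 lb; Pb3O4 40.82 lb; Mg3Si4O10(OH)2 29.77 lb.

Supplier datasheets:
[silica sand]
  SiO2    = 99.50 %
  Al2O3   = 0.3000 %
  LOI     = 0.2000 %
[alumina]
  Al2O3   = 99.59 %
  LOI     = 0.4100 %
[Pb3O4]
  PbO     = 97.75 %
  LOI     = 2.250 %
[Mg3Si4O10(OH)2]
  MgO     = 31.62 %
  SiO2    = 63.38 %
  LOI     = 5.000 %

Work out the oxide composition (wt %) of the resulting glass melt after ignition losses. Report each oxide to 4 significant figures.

Glass mass = 134.7 lb (batch 137.4 − LOI 2.621).
Composition: MgO 6.986%, PbO 29.61%, SiO2 34.88%, Al2O3 28.52%

Mid-chain values are shown (rounded to 4 significant digits) at each printed step. The working math runs at full float precision from first step to last. A single rounding yields every reported result — derived quantities, which include totals, four oxide percentages, the yield, glass mass, ignition loss, are computed in full float precision, as written in either problem or answer, starting from the weights at 134.7 lb of glass.
What the batch supplies per oxide:
  MgO: 29.77·0.3162 = 9.413 lb
  PbO: 40.82·0.9775 = 39.90 lb
  SiO2: 28.27·0.9950 + 29.77·0.6338 = 47.00 lb
  Al2O3: 28.27·0.003000 + 38.50·0.9959 = 38.43 lb
LOI: 28.27·0.002000 + 38.50·0.004100 + 40.82·0.02250 + 29.77·0.05000 = 2.621 lb
Glass = total batch minus LOI = 137.4 − 2.621 = 134.7 lb (equal to the oxide-mass sum)
each oxide over glass, ×100, is wt %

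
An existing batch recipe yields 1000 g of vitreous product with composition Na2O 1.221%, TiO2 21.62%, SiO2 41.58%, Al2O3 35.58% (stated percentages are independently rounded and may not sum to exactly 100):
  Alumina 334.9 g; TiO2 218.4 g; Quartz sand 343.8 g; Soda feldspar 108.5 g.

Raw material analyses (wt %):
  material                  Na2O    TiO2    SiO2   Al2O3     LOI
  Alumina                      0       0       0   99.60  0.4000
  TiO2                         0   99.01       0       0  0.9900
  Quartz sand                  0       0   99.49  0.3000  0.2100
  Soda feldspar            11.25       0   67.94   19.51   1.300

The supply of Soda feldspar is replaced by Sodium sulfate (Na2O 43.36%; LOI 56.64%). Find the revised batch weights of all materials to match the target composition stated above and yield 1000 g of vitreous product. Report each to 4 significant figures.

Revised batch per 1000 g vitreous product:
  Alumina: 356.0 g
  TiO2: 218.4 g
  Quartz sand: 417.9 g
  Sodium sulfate: 28.16 g
Total batch = 1020 g; LOI loss = 20.41 g

The working math keeps exact precision in every operation — working values are displayed (rounded to 4 significant figures) within the worked lines — each reported value sees exactly one rounding — all derived quantities (glass mass, ignition loss, totals, yield, four oxide percentages) are re-derived at full float precision from the weighed amounts on 1000 g of glass, as quoted within the question or the answer.
Target oxide masses per 1000 g vitreous product:
  Na2O: 1.221% × 1000 = 12.21 g
  TiO2: 21.62% × 1000 = 216.2 g
  SiO2: 41.58% × 1000 = 415.8 g
  Al2O3: 35.58% × 1000 = 355.8 g
Oxide-by-oxide audit on the weights just shown, versus the basis set out (sum by sum, the targets are met net of answer rounding effects):
  Na2O: 28.16·0.4336 = 12.21 g (target 12.21 g)
  TiO2: 218.4·0.9901 = 216.2 g (target 216.2 g)
  SiO2: 417.9·0.9949 = 415.8 g (target 415.8 g)
  Al2O3: 356.0·0.9960 + 417.9·0.003000 = 355.8 g (target 355.8 g)
Glass mass check: total batch − LOI = 1000 g (the Σ of target masses is 1000 g; with the basis standing at 1000 g — any gap is answer rounding).
Batch total: Σ batch = 1020 g; loss to ignition Σ batch·LOI = 20.41 g; the yield ratio, glass ÷ batch: 98.00%.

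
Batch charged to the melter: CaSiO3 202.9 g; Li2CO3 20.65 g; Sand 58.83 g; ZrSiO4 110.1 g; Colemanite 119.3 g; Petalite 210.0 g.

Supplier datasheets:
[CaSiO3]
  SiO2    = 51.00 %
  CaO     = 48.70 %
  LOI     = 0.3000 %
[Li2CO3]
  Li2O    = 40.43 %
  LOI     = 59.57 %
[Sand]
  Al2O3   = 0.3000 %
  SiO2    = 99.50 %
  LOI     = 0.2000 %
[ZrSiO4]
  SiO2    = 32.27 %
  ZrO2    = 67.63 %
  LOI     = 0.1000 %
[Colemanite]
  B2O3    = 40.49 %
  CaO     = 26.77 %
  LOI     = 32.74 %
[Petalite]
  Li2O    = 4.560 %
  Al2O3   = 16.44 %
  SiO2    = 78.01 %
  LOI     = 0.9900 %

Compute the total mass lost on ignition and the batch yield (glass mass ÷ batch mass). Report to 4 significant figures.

LOI loss = 54.28 g; glass = 667.5 g; yield = 92.48%

Mid-chain values are printed rounded off to 4 significant digits as written. All arithmetic carries full precision through the solve — a single rounding finalizes every reported value; all derived quantities, which include six oxide percentages, ignition loss, the yield, totals, glass mass, are computed in full float precision, precisely as stated by question or answer, starting from the weights on 667.5 g of glass.
Ignition loss by material:
  CaSiO3: 202.9 × 0.003000 = 0.6087 g
  Li2CO3: 20.65 × 0.5957 = 12.30 g
  Sand: 58.83 × 0.002000 = 0.1177 g
  ZrSiO4: 110.1 × 0.001000 = 0.1101 g
  Colemanite: 119.3 × 0.3274 = 39.06 g
  Petalite: 210.0 × 0.009900 = 2.079 g
Total LOI = 54.28 g
Glass = batch − LOI = 721.8 − 54.28 = 667.5 g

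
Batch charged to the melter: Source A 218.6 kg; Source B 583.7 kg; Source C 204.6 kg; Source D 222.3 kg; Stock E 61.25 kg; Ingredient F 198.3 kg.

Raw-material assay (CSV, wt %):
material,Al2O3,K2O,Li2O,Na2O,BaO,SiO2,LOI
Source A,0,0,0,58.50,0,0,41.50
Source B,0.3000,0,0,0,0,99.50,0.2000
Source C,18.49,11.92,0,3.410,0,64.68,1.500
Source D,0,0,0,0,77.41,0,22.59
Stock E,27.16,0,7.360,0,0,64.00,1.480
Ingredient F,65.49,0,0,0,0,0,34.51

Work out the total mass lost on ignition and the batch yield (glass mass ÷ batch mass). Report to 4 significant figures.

LOI loss = 214.5 kg; glass = 1274 kg; yield = 85.59%

Mid-chain values are shown with 4-significant-figure rounding at each printed step. All arithmetic holds full float precision through the solve; each reported result is rounded exactly once; derived quantities are recomputed at full float precision (the totals, the six compositions, glass mass, the yield, ignition loss) from the weighed amounts per 1274 kg of glass as they appear in the problem or answer text.
Ignition loss by material:
  Source A: 218.6 × 0.4150 = 90.72 kg
  Source B: 583.7 × 0.002000 = 1.167 kg
  Source C: 204.6 × 0.01500 = 3.069 kg
  Source D: 222.3 × 0.2259 = 50.22 kg
  Stock E: 61.25 × 0.01480 = 0.9065 kg
  Ingredient F: 198.3 × 0.3451 = 68.43 kg
Total LOI = 214.5 kg
Glass = batch − LOI = 1489 − 214.5 = 1274 kg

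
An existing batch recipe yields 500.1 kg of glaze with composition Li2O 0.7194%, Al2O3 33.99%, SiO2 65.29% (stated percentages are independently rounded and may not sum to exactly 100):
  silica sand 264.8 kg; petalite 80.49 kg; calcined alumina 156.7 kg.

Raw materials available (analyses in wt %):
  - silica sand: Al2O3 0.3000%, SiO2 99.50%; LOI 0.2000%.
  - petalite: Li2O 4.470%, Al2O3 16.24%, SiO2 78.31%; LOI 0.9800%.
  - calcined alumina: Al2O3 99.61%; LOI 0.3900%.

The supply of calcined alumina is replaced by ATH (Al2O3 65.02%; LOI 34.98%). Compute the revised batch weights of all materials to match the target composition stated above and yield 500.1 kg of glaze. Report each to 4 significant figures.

All internal work keeps full float precision all the way through. The intermediate values appear rounded to 4 significant digits in the working; every reported result takes a single rounding — the derived quantities are recomputed in exact precision (glass mass, yield, the three compositions, LOI, totals) from the weighed amounts for 500.1 kg of glass as written in problem or answer.
Oxide mass targets, per 500.1 kg glaze:
  Li2O: 0.7194% × 500.1 = 3.598 kg
  Al2O3: 33.99% × 500.1 = 170.0 kg
  SiO2: 65.29% × 500.1 = 326.5 kg
Verifying the oxide balance using the reported weights, relative to the basis at hand (sums match the target masses modulo rounding of the values):
  Li2O: 80.49·0.04470 = 3.598 kg (target 3.598 kg)
  Al2O3: 264.8·0.003000 + 80.49·0.1624 + 240.1·0.6502 = 170.0 kg (target 170.0 kg)
  SiO2: 264.8·0.9950 + 80.49·0.7831 = 326.5 kg (target 326.5 kg)
Auditing the glass mass value: total batch − LOI = 500.1 kg (the Σ of target masses is 500.1 kg; the stated basis being 500.1 kg — a pure rounding effect).
Summing the batch: Σ batch = 585.4 kg; LOI loss = Σ batch·LOI = 85.31 kg; the yield ratio, glass ÷ batch: 85.43%.

Revised batch per 500.1 kg glaze:
  silica sand: 264.8 kg
  petalite: 80.49 kg
  ATH: 240.1 kg
Total batch = 585.4 kg; LOI loss = 85.31 kg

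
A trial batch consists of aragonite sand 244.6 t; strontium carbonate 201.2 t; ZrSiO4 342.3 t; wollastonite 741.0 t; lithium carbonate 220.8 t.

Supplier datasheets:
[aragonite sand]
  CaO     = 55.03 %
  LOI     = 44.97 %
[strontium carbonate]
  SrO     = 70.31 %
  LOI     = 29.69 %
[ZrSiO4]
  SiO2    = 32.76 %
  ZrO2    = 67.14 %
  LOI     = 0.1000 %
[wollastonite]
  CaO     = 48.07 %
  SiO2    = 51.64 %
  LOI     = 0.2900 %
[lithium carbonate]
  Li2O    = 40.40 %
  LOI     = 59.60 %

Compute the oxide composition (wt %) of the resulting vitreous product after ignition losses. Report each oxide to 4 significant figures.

Mid-chain values appear, rounded to 4 significant figures, in the printout — full float precision is held at all times; every reported figure carries a single rounding. All derived quantities (net glass mass, LOI, five oxide percentages, yield, the totals) are carried at full float precision from the weighed amounts at 1446 t of glass, as set out in the problem or the answer.
Oxide-by-oxide delivered mass:
  CaO: 244.6·0.5503 + 741.0·0.4807 = 490.8 t
  SiO2: 342.3·0.3276 + 741.0·0.5164 = 494.8 t
  SrO: 201.2·0.7031 = 141.5 t
  ZrO2: 342.3·0.6714 = 229.8 t
  Li2O: 220.8·0.4040 = 89.20 t
LOI: 244.6·0.4497 + 201.2·0.2969 + 342.3·0.001000 + 741.0·0.002900 + 220.8·0.5960 = 303.8 t
Glass mass = batch − LOI = 1750 − 303.8 = 1446 t (= the summed oxide contributions)
wt % = oxide mass / glass mass × 100

Glass mass = 1446 t (batch 1750 − LOI 303.8).
Composition: CaO 33.94%, SiO2 34.22%, SrO 9.783%, ZrO2 15.89%, Li2O 6.169%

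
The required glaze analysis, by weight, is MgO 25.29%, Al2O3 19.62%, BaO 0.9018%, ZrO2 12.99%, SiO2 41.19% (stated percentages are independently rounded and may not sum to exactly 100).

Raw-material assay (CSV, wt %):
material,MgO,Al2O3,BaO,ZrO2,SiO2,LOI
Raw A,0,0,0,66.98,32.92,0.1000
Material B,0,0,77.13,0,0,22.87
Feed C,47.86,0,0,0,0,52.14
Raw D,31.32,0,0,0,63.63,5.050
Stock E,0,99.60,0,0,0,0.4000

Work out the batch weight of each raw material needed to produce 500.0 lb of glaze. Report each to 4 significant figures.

Batch per 500.0 lb glaze:
  Raw A: 96.97 lb
  Material B: 5.846 lb
  Feed C: 85.23 lb
  Raw D: 273.5 lb
  Stock E: 98.49 lb
Total batch = 560.0 lb; LOI loss = 60.08 lb; yield = 89.27%

Values along the way are printed rounded to four significant figures on the page; the whole derivation maintains full precision end to end. Every reported figure is rounded once only — the derived quantities (yield, the totals, ignition loss, five oxide percentages, net glass mass) are rebuilt at exact precision from the batch weights at 500.0 lb of glass precisely as stated by problem or answer.
Oxide-by-oxide targets in 500.0 lb glaze:
  MgO: 25.29% × 500.0 = 126.4 lb
  Al2O3: 19.62% × 500.0 = 98.10 lb
  BaO: 0.9018% × 500.0 = 4.509 lb
  ZrO2: 12.99% × 500.0 = 64.95 lb
  SiO2: 41.19% × 500.0 = 206.0 lb
Per-oxide balance check per the reported batch figures, versus the basis set out (oxide sums agree with the targets inside rounding margins):
  MgO: 85.23·0.4786 + 273.5·0.3132 = 126.5 lb (target 126.4 lb)
  Al2O3: 98.49·0.9960 = 98.10 lb (target 98.10 lb)
  BaO: 5.846·0.7713 = 4.509 lb (target 4.509 lb)
  ZrO2: 96.97·0.6698 = 64.95 lb (target 64.95 lb)
  SiO2: 96.97·0.3292 + 273.5·0.6363 = 206.0 lb (target 206.0 lb)
The glass-mass cross-check: batch total minus LOI = 500.0 lb (targets for the oxides total 500.0 lb; the stated basis being 500.0 lb — deltas are rounding alone).
Batch grand total — Σ batch = 560.0 lb; loss to ignition Σ batch·LOI = 60.08 lb; yield, glass over the total, = 89.27%.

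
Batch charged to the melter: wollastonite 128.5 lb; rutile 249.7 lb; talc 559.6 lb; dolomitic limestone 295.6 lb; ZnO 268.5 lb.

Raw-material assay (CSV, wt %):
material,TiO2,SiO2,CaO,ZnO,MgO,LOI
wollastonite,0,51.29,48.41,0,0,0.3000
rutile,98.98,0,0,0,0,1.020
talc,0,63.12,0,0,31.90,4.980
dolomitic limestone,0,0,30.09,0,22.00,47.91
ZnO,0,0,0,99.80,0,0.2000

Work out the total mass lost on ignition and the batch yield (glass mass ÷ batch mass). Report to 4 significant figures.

The whole derivation holds exact precision in all steps. Mid-chain values are shown (rounded to 4 significant digits) between the steps — a single rounding produces every reported value — all derived quantities (the five compositions, LOI, the totals, net glass mass, the yield) are recomputed in full precision starting from the weights for 1329 lb of glass, as given in the problem or the answer.
Loss on ignition, line by line:
  wollastonite: 128.5 × 0.003000 = 0.3855 lb
  rutile: 249.7 × 0.01020 = 2.547 lb
  talc: 559.6 × 0.04980 = 27.87 lb
  dolomitic limestone: 295.6 × 0.4791 = 141.6 lb
  ZnO: 268.5 × 0.002000 = 0.5370 lb
Total LOI = 173.0 lb
Glass = batch − LOI = 1502 − 173.0 = 1329 lb

LOI loss = 173.0 lb; glass = 1329 lb; yield = 88.48%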